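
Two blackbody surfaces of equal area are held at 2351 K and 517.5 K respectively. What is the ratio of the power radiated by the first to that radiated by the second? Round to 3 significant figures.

With equal areas, P₁/P₂ = (T₁/T₂)⁴ = (2351/517.5)⁴ = 426.

P₁/P₂ ≈ 426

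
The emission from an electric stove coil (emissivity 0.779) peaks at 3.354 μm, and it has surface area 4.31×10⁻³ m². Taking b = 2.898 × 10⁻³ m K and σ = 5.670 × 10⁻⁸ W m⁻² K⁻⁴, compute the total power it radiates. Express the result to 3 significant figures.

Wien's law: T = b/λ_max = 2.898×10⁻³/3.354×10⁻⁶ = 864.043 K.
Area A = 4.31×10⁻³ m².
Then P = εσAT⁴ = 0.779×5.670×10⁻⁸×4.31×10⁻³×(864.043)⁴ = 106 W.

P ≈ 106 W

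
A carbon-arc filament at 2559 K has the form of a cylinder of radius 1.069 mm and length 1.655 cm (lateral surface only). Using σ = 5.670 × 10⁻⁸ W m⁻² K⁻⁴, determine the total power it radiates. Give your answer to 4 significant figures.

P ≈ 270.3 W

Lateral area A = 2πrL = 2π×1.069×10⁻³×0.01655 = 1.11162×10⁻⁴ m².
P = σAT⁴ = 5.670×10⁻⁸ × 1.11162×10⁻⁴ × (2559)⁴ = 270.3 W.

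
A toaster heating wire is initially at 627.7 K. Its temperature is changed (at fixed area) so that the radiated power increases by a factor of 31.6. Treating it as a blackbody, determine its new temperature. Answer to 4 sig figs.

P ∝ T⁴, so T₂/T₁ = (P₂/P₁)^(1/4) = (31.6)^(1/4) = 2.37095.
T₂ = 627.7 × 2.37095 = 1488 K.

T₂ ≈ 1488 K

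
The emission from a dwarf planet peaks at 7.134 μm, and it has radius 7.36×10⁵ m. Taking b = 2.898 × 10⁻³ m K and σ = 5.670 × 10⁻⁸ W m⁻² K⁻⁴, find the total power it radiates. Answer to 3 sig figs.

Wien's law: T = b/λ_max = 2.898×10⁻³/7.134×10⁻⁶ = 406.224 K.
Surface area A = 4πR² = 4π(7.36×10⁵ m)² = 6.80715×10¹² m².
Then P = σAT⁴ = 5.670×10⁻⁸×6.80715×10¹²×(406.224)⁴ = 1.05×10¹⁶ W.

P ≈ 1.05×10¹⁶ W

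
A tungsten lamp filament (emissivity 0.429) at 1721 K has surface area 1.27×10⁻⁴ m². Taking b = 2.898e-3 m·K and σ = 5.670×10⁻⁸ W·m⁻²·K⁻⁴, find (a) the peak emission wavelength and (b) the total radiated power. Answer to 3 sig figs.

(a) λ_max = b/T = 2.898×10⁻³/1721 = 1.684×10⁻⁶ m = 1.68×10³ nm.
Area A = 1.27×10⁻⁴ m².
(b) P = εσAT⁴ = 0.429×5.670×10⁻⁸×1.27×10⁻⁴×(1721)⁴ = 27.1 W.

λ_max ≈ 1.68×10³ nm; P ≈ 27.1 W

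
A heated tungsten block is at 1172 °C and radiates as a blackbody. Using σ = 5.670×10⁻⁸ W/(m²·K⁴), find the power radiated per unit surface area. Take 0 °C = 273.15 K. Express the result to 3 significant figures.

I ≈ 2.47×10⁵ W/m²

T = 1172 °C + 273.15 = 1445.15 K.
Stefan–Boltzmann: I = σT⁴ = 5.670×10⁻⁸ × (1445.15)⁴ = 2.47×10⁵ W/m².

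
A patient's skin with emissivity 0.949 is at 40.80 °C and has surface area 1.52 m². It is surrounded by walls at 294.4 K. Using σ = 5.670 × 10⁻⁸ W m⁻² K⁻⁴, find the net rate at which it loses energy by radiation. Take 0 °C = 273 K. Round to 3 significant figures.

T = 40.80 °C + 273 = 313.80 K.
Area A = 1.52 m².
Net radiated power P_net = εσA(T⁴ − T₀⁴) = 0.949×5.670×10⁻⁸×1.52×(313.80⁴ − 294.4⁴).
T⁴ − T₀⁴ = 9.69643×10⁹ − 7.51192×10⁹ = 2.18451×10⁹ K⁴, so P_net = 179 W.

Net loss ≈ 179 W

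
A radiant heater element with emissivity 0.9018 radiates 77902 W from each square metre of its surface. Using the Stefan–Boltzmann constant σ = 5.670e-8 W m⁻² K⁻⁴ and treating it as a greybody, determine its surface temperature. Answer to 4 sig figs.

I = εσT⁴, so T = (I/εσ)^(1/4) = (77902/(0.9018×5.670×10⁻⁸))^(1/4) = 1111 K.

T ≈ 1111 K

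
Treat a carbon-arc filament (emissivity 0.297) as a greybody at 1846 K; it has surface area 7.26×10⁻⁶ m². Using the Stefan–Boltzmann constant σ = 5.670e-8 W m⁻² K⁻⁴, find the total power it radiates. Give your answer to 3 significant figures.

Area A = 7.26×10⁻⁶ m².
P = εσAT⁴ = 0.297 × 5.670×10⁻⁸ × 7.26×10⁻⁶ × (1846)⁴ = 1.42 W.

P ≈ 1.42 W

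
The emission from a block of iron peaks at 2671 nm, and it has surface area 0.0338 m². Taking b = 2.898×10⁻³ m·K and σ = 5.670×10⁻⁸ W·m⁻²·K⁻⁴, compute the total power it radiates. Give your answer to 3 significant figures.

P ≈ 2.66×10³ W

Wien's law: T = b/λ_max = 2.898×10⁻³/2.671×10⁻⁶ = 1084.99 K.
Area A = 0.0338 m².
Then P = σAT⁴ = 5.670×10⁻⁸×0.0338×(1084.99)⁴ = 2.66×10³ W.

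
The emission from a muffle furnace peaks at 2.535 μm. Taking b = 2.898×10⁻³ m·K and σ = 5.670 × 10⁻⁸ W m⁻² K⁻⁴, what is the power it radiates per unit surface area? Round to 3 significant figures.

Wien's law: T = b/λ_max = 2.898×10⁻³/2.535×10⁻⁶ = 1143.20 K.
Then I = σT⁴ = 5.670×10⁻⁸×(1143.20)⁴ = 9.68×10⁴ W/m².

I ≈ 9.68×10⁴ W/m²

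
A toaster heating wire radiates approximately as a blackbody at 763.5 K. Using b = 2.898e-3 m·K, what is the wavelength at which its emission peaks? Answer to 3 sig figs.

Wien's displacement law: λ_max = b/T = (2.898×10⁻³ m·K)/(763.5 K) = 3.796×10⁻⁶ m.
That is 3.80 μm, in the infrared range.

λ_max ≈ 3.80 μm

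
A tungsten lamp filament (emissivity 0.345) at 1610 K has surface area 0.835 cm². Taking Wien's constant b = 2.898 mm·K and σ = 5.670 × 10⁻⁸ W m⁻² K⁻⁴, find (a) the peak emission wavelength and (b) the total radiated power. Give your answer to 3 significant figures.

λ_max ≈ 1.80×10³ nm; P ≈ 11.0 W

(a) λ_max = b/T = 2.898×10⁻³/1610 = 1.800×10⁻⁶ m = 1.80×10³ nm.
Area A = 0.835 cm² = 8.35×10⁻⁵ m².
(b) P = εσAT⁴ = 0.345×5.670×10⁻⁸×8.35×10⁻⁵×(1610)⁴ = 11.0 W.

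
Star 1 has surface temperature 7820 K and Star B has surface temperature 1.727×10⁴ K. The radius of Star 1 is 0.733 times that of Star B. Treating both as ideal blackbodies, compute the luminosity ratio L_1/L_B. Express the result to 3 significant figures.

L_1/L_B ≈ 0.0226

L ∝ R²T⁴, so L_1/L_B = (R_1/R_B)²(T_1/T_B)⁴ = (0.733)² × (7820/1.727×10⁴)⁴ = 0.537289 × 0.0420395 = 0.0226.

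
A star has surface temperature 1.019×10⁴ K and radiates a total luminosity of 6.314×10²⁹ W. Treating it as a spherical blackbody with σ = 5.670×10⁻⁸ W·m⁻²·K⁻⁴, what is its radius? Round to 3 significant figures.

R ≈ 9.07×10⁹ m

L = 4πR²σT⁴ ⇒ R = √(L/(4πσT⁴)).
σT⁴ = 6.11336×10⁸ W/m², so R = √(6.314×10²⁹/(4π×6.11336×10⁸)) = 9.07×10⁹ m.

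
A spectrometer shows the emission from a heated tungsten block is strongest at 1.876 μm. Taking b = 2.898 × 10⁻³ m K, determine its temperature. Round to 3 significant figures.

T ≈ 1.54×10³ K

Wien's law gives T = b/λ_max = (2.898×10⁻³ m·K)/(1.876×10⁻⁶ m) = 1.54×10³ K.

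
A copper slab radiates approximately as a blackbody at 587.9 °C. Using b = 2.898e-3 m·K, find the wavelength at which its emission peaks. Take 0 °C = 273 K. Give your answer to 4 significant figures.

λ_max ≈ 3.366 μm

T = 587.9 °C + 273 = 860.9 K.
Wien's displacement law: λ_max = b/T = (2.898×10⁻³ m·K)/(860.9 K) = 3.3662×10⁻⁶ m.
That is 3.366 μm, in the infrared range.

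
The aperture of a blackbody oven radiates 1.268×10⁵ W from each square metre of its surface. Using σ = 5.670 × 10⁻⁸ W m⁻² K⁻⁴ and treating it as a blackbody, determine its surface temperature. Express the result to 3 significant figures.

T ≈ 1.22×10³ K

I = σT⁴, so T = (I/σ)^(1/4) = (1.268×10⁵/(5.670×10⁻⁸))^(1/4) = 1.22×10³ K.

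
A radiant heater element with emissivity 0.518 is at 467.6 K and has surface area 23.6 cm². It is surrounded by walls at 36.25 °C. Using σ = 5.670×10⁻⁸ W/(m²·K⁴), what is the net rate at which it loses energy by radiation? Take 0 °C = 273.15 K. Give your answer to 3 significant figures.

Net loss ≈ 2.68 W

Surroundings: T = 36.25 °C + 273.15 = 309.40 K.
Area A = 23.6 cm² = 2.36×10⁻³ m².
Net radiated power P_net = εσA(T⁴ − T₀⁴) = 0.518×5.670×10⁻⁸×2.36×10⁻³×(467.6⁴ − 309.40⁴).
T⁴ − T₀⁴ = 4.78077×10¹⁰ − 9.16392×10⁹ = 3.86438×10¹⁰ K⁴, so P_net = 2.68 W.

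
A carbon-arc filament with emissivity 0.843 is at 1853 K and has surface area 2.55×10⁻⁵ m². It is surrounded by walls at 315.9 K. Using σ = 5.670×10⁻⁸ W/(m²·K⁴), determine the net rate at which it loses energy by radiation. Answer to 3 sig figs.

Net loss ≈ 14.4 W

Area A = 2.55×10⁻⁵ m².
Net radiated power P_net = εσA(T⁴ − T₀⁴) = 0.843×5.670×10⁻⁸×2.55×10⁻⁵×(1853⁴ − 315.9⁴).
T⁴ − T₀⁴ = 1.17897×10¹³ − 9.95860×10⁹ = 1.17797×10¹³ K⁴, so P_net = 14.4 W.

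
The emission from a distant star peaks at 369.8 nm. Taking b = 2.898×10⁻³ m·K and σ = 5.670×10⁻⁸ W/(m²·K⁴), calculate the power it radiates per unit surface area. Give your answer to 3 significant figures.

Wien's law: T = b/λ_max = 2.898×10⁻³/3.698×10⁻⁷ = 7836.67 K.
Then I = σT⁴ = 5.670×10⁻⁸×(7836.67)⁴ = 2.14×10⁸ W/m².

I ≈ 2.14×10⁸ W/m²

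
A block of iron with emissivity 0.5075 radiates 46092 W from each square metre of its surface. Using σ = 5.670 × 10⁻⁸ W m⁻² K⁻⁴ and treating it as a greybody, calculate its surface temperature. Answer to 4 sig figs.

I = εσT⁴, so T = (I/εσ)^(1/4) = (46092/(0.5075×5.670×10⁻⁸))^(1/4) = 1125 K.

T ≈ 1125 K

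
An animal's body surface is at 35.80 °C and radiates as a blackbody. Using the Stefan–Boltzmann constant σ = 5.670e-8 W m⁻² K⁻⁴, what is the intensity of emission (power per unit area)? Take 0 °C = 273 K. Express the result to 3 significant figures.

T = 35.80 °C + 273 = 308.80 K.
Stefan–Boltzmann: I = σT⁴ = 5.670×10⁻⁸ × (308.80)⁴ = 516 W/m².

I ≈ 516 W/m²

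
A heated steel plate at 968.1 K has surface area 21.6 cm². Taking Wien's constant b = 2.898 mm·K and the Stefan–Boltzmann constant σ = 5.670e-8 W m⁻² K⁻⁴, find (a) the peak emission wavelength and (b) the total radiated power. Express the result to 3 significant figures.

(a) λ_max = b/T = 2.898×10⁻³/968.1 = 2.993×10⁻⁶ m = 2.99×10³ nm.
Area A = 21.6 cm² = 2.16×10⁻³ m².
(b) P = σAT⁴ = 5.670×10⁻⁸×2.16×10⁻³×(968.1)⁴ = 108 W.

λ_max ≈ 2.99×10³ nm; P ≈ 108 W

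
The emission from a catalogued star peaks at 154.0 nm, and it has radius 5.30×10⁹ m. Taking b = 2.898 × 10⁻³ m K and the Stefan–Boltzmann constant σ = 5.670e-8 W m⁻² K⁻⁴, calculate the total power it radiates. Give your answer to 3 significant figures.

P ≈ 2.51×10³⁰ W

Wien's law: T = b/λ_max = 2.898×10⁻³/1.540×10⁻⁷ = 18818.2 K.
Surface area A = 4πR² = 4π(5.30×10⁹ m)² = 3.52989×10²⁰ m².
Then P = σAT⁴ = 5.670×10⁻⁸×3.52989×10²⁰×(18818.2)⁴ = 2.51×10³⁰ W.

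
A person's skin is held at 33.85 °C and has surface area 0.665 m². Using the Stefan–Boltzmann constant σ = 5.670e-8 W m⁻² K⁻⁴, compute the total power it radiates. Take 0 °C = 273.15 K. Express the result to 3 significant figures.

T = 33.85 °C + 273.15 = 307.00 K.
Area A = 0.665 m².
P = σAT⁴ = 5.670×10⁻⁸ × 0.665 × (307.00)⁴ = 335 W.

P ≈ 335 W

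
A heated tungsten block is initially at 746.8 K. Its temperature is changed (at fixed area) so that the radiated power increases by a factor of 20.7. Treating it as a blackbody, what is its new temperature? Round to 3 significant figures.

P ∝ T⁴, so T₂/T₁ = (P₂/P₁)^(1/4) = (20.7)^(1/4) = 2.13301.
T₂ = 746.8 × 2.13301 = 1.59×10³ K.

T₂ ≈ 1.59×10³ K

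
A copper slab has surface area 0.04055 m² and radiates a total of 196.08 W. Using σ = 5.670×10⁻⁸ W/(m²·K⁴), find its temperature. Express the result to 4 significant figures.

T ≈ 540.4 K

Area A = 0.04055 m².
P = σAT⁴ ⇒ T = (P/(σA))^(1/4) = (196.08/(5.670×10⁻⁸×0.04055))^(1/4) = 540.4 K.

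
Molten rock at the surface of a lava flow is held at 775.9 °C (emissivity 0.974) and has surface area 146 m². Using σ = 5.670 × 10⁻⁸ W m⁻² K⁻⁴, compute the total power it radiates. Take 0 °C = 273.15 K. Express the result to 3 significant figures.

T = 775.9 °C + 273.15 = 1049.05 K.
Area A = 146 m².
P = εσAT⁴ = 0.974 × 5.670×10⁻⁸ × 146 × (1049.05)⁴ = 9.77×10⁶ W.

P ≈ 9.77×10⁶ W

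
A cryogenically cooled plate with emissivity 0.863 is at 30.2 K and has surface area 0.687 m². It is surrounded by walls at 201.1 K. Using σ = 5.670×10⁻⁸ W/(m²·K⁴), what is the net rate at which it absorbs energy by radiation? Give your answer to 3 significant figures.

Net gain ≈ 55.0 W

Area A = 0.687 m².
Net radiated power P_net = εσA(T⁴ − T₀⁴) = 0.863×5.670×10⁻⁸×0.687×(30.2⁴ − 201.1⁴).
T⁴ − T₀⁴ = 8.31817×10⁵ − 1.63549×10⁹ = -1.63466×10⁹ K⁴, so P_net = -55.0 W — negative, meaning a net gain of 55.0 W.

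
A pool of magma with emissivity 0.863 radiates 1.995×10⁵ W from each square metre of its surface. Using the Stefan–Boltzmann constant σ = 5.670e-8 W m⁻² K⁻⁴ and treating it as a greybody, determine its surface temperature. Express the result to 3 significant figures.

T ≈ 1.42×10³ K

I = εσT⁴, so T = (I/εσ)^(1/4) = (1.995×10⁵/(0.863×5.670×10⁻⁸))^(1/4) = 1.42×10³ K.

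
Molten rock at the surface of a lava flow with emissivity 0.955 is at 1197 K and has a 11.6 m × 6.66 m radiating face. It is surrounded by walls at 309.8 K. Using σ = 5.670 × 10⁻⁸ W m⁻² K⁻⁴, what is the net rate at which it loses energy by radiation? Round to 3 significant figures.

Net loss ≈ 8.55×10⁶ W

Area A = 11.6 × 6.66 = 77.256 m².
Net radiated power P_net = εσA(T⁴ − T₀⁴) = 0.955×5.670×10⁻⁸×77.256×(1197⁴ − 309.8⁴).
T⁴ − T₀⁴ = 2.05294×10¹² − 9.21140×10⁹ = 2.04373×10¹² K⁴, so P_net = 8.55×10⁶ W.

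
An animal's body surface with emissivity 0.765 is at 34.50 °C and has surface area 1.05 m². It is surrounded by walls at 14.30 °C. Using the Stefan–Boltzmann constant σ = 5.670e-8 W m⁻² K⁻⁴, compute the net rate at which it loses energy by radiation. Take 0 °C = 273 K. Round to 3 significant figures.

Net loss ≈ 96.9 W

T = 34.50 °C + 273 = 307.50 K.
Surroundings: T = 14.30 °C + 273 = 287.30 K.
Area A = 1.05 m².
Net radiated power P_net = εσA(T⁴ − T₀⁴) = 0.765×5.670×10⁻⁸×1.05×(307.50⁴ − 287.30⁴).
T⁴ − T₀⁴ = 8.94088×10⁹ − 6.81306×10⁹ = 2.12782×10⁹ K⁴, so P_net = 96.9 W.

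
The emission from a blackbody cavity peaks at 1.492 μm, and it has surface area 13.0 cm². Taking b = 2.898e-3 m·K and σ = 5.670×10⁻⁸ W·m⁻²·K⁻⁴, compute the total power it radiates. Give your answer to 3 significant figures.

P ≈ 1.05×10³ W

Wien's law: T = b/λ_max = 2.898×10⁻³/1.492×10⁻⁶ = 1942.36 K.
Area A = 13.0 cm² = 1.30×10⁻³ m².
Then P = σAT⁴ = 5.670×10⁻⁸×1.30×10⁻³×(1942.36)⁴ = 1.05×10³ W.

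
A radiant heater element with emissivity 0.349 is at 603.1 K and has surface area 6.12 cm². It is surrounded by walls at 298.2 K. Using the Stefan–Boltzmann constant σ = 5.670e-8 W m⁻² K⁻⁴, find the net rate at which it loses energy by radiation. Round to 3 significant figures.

Area A = 6.12 cm² = 6.12×10⁻⁴ m².
Net radiated power P_net = εσA(T⁴ − T₀⁴) = 0.349×5.670×10⁻⁸×6.12×10⁻⁴×(603.1⁴ − 298.2⁴).
T⁴ − T₀⁴ = 1.32299×10¹¹ − 7.90734×10⁹ = 1.24392×10¹¹ K⁴, so P_net = 1.51 W.

Net loss ≈ 1.51 W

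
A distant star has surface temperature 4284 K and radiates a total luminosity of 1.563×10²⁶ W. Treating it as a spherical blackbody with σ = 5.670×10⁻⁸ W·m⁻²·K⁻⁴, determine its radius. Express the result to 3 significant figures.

L = 4πR²σT⁴ ⇒ R = √(L/(4πσT⁴)).
σT⁴ = 1.90977×10⁷ W/m², so R = √(1.563×10²⁶/(4π×1.90977×10⁷)) = 8.07×10⁸ m.

R ≈ 8.07×10⁸ m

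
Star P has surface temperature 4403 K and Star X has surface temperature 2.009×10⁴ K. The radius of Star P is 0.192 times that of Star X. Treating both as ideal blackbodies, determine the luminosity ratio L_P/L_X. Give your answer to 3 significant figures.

L ∝ R²T⁴, so L_P/L_X = (R_P/R_X)²(T_P/T_X)⁴ = (0.192)² × (4403/2.009×10⁴)⁴ = 0.036864 × 2.30715×10⁻³ = 8.51×10⁻⁵.

L_P/L_X ≈ 8.51×10⁻⁵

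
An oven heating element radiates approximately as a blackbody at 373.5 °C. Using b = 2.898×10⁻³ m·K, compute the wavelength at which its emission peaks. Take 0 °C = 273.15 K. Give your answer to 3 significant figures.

λ_max ≈ 4.48 μm

T = 373.5 °C + 273.15 = 646.65 K.
Wien's displacement law: λ_max = b/T = (2.898×10⁻³ m·K)/(646.65 K) = 4.482×10⁻⁶ m.
That is 4.48 μm, in the infrared range.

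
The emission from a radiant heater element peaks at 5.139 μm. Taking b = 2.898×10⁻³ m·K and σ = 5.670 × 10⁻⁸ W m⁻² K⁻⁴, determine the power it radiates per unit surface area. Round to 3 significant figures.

I ≈ 5.73×10³ W/m²

Wien's law: T = b/λ_max = 2.898×10⁻³/5.139×10⁻⁶ = 563.923 K.
Then I = σT⁴ = 5.670×10⁻⁸×(563.923)⁴ = 5.73×10³ W/m².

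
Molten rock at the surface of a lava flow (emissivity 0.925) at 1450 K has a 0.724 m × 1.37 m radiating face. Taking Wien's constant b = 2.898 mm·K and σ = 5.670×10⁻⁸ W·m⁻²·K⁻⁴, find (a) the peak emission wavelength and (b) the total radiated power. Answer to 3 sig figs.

(a) λ_max = b/T = 2.898×10⁻³/1450 = 1.999×10⁻⁶ m = 2.00×10³ nm.
Area A = 0.724 × 1.37 = 0.99188 m².
(b) P = εσAT⁴ = 0.925×5.670×10⁻⁸×0.99188×(1450)⁴ = 2.30×10⁵ W.

λ_max ≈ 2.00×10³ nm; P ≈ 2.30×10⁵ W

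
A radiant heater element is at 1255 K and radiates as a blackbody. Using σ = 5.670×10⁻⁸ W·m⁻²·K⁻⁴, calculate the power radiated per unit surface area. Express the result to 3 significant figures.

I ≈ 1.41×10⁵ W/m²

Stefan–Boltzmann: I = σT⁴ = 5.670×10⁻⁸ × (1255)⁴ = 1.41×10⁵ W/m².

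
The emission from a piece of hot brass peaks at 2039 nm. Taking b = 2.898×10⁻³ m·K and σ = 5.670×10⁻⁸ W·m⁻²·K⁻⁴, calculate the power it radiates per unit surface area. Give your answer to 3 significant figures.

I ≈ 2.31×10⁵ W/m²

Wien's law: T = b/λ_max = 2.898×10⁻³/2.039×10⁻⁶ = 1421.28 K.
Then I = σT⁴ = 5.670×10⁻⁸×(1421.28)⁴ = 2.31×10⁵ W/m².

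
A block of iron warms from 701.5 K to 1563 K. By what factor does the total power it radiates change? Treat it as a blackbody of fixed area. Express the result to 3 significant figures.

P ∝ T⁴, so P₂/P₁ = (T₂/T₁)⁴ = (1563/701.5)⁴ = (2.22808)⁴ = 24.6.

P₂/P₁ ≈ 24.6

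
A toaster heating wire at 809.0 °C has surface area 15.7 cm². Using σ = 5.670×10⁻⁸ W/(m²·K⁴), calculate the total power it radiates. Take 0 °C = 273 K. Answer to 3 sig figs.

P ≈ 122 W

T = 809.0 °C + 273 = 1082.0 K.
Area A = 15.7 cm² = 1.57×10⁻³ m².
P = σAT⁴ = 5.670×10⁻⁸ × 1.57×10⁻³ × (1082.0)⁴ = 122 W.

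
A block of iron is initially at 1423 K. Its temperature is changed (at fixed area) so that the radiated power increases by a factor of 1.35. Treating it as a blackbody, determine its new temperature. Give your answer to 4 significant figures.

T₂ ≈ 1534 K

P ∝ T⁴, so T₂/T₁ = (P₂/P₁)^(1/4) = (1.35)^(1/4) = 1.07791.
T₂ = 1423 × 1.07791 = 1534 K.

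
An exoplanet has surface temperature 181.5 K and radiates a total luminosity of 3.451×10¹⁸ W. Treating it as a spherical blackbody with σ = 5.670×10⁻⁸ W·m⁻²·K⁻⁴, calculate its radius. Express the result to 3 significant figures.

R ≈ 6.68×10⁷ m

L = 4πR²σT⁴ ⇒ R = √(L/(4πσT⁴)).
σT⁴ = 61.5304 W/m², so R = √(3.451×10¹⁸/(4π×61.5304)) = 6.68×10⁷ m.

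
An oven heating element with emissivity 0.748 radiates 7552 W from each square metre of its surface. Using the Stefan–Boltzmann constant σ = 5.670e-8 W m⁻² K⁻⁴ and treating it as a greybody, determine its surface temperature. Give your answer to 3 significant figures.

T ≈ 650 K

I = εσT⁴, so T = (I/εσ)^(1/4) = (7552/(0.748×5.670×10⁻⁸))^(1/4) = 650 K.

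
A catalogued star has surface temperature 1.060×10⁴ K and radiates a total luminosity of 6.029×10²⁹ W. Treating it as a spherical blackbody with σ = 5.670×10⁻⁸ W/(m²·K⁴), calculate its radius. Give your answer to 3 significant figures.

L = 4πR²σT⁴ ⇒ R = √(L/(4πσT⁴)).
σT⁴ = 7.15824×10⁸ W/m², so R = √(6.029×10²⁹/(4π×7.15824×10⁸)) = 8.19×10⁹ m.

R ≈ 8.19×10⁹ m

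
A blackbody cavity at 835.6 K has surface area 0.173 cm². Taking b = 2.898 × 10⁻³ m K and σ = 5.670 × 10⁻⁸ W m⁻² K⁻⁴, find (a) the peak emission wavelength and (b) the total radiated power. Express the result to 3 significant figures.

(a) λ_max = b/T = 2.898×10⁻³/835.6 = 3.468×10⁻⁶ m = 3.47 μm.
Area A = 0.173 cm² = 1.73×10⁻⁵ m².
(b) P = σAT⁴ = 5.670×10⁻⁸×1.73×10⁻⁵×(835.6)⁴ = 0.478 W.

λ_max ≈ 3.47 μm; P ≈ 0.478 W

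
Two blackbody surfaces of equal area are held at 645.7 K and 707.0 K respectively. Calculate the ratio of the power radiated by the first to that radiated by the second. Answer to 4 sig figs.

With equal areas, P₁/P₂ = (T₁/T₂)⁴ = (645.7/707.0)⁴ = 0.6957.

P₁/P₂ ≈ 0.6957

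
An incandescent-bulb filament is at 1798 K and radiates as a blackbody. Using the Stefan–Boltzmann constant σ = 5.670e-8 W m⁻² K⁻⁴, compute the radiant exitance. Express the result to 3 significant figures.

Stefan–Boltzmann: I = σT⁴ = 5.670×10⁻⁸ × (1798)⁴ = 5.93×10⁵ W/m².

I ≈ 5.93×10⁵ W/m²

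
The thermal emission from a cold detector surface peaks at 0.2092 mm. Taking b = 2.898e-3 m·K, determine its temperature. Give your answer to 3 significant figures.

Wien's law gives T = b/λ_max = (2.898×10⁻³ m·K)/(2.092×10⁻⁴ m) = 13.9 K.

T ≈ 13.9 K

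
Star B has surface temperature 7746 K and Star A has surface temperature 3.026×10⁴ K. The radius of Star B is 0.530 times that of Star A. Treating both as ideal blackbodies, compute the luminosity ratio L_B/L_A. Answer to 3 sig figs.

L ∝ R²T⁴, so L_B/L_A = (R_B/R_A)²(T_B/T_A)⁴ = (0.530)² × (7746/3.026×10⁴)⁴ = 0.2809 × 4.29373×10⁻³ = 1.21×10⁻³.

L_B/L_A ≈ 1.21×10⁻³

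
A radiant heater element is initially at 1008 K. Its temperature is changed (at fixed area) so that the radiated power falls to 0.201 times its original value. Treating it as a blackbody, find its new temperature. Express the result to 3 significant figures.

P ∝ T⁴, so T₂/T₁ = (P₂/P₁)^(1/4) = (0.201)^(1/4) = 0.669575.
T₂ = 1008 × 0.669575 = 675 K.

T₂ ≈ 675 K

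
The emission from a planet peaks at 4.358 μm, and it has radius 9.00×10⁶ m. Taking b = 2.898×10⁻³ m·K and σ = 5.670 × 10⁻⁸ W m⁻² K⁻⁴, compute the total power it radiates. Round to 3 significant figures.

Wien's law: T = b/λ_max = 2.898×10⁻³/4.358×10⁻⁶ = 664.984 K.
Surface area A = 4πR² = 4π(9.00×10⁶ m)² = 1.01788×10¹⁵ m².
Then P = σAT⁴ = 5.670×10⁻⁸×1.01788×10¹⁵×(664.984)⁴ = 1.13×10¹⁹ W.

P ≈ 1.13×10¹⁹ W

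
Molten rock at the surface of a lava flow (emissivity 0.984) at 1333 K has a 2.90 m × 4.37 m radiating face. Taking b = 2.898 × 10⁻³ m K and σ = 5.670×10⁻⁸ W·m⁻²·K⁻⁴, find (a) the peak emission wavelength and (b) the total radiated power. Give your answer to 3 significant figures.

(a) λ_max = b/T = 2.898×10⁻³/1333 = 2.174×10⁻⁶ m = 2.17 μm.
Area A = 2.90 × 4.37 = 12.673 m².
(b) P = εσAT⁴ = 0.984×5.670×10⁻⁸×12.673×(1333)⁴ = 2.23×10⁶ W.

λ_max ≈ 2.17 μm; P ≈ 2.23×10⁶ W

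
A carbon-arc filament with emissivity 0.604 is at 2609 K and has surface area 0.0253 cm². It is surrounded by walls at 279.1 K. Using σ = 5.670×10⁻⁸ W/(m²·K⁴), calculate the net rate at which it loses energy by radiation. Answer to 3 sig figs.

Area A = 0.0253 cm² = 2.53×10⁻⁶ m².
Net radiated power P_net = εσA(T⁴ − T₀⁴) = 0.604×5.670×10⁻⁸×2.53×10⁻⁶×(2609⁴ − 279.1⁴).
T⁴ − T₀⁴ = 4.63336×10¹³ − 6.06791×10⁹ = 4.63275×10¹³ K⁴, so P_net = 4.01 W.

Net loss ≈ 4.01 W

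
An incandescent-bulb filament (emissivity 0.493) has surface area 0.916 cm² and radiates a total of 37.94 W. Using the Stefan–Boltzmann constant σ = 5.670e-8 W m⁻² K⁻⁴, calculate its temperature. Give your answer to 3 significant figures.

Area A = 0.916 cm² = 9.16×10⁻⁵ m².
P = εσAT⁴ ⇒ T = (P/(εσA))^(1/4) = (37.94/(0.493×5.670×10⁻⁸×9.16×10⁻⁵))^(1/4) = 1.96×10³ K.

T ≈ 1.96×10³ K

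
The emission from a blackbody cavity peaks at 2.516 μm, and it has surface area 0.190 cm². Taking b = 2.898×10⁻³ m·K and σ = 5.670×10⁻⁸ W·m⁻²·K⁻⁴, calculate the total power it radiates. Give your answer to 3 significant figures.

Wien's law: T = b/λ_max = 2.898×10⁻³/2.516×10⁻⁶ = 1151.83 K.
Area A = 0.190 cm² = 1.90×10⁻⁵ m².
Then P = σAT⁴ = 5.670×10⁻⁸×1.90×10⁻⁵×(1151.83)⁴ = 1.90 W.

P ≈ 1.90 W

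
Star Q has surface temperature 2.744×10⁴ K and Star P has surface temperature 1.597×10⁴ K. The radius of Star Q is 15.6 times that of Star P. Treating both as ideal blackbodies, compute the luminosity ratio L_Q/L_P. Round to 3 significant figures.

L ∝ R²T⁴, so L_Q/L_P = (R_Q/R_P)²(T_Q/T_P)⁴ = (15.6)² × (2.744×10⁴/1.597×10⁴)⁴ = 243.36 × 8.71599 = 2.12×10³.

L_Q/L_P ≈ 2.12×10³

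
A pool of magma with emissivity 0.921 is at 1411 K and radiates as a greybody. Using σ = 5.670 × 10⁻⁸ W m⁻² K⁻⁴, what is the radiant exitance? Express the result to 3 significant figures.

Stefan–Boltzmann: I = εσT⁴ = 0.921 × 5.670×10⁻⁸ × (1411)⁴ = 2.07×10⁵ W/m².

I ≈ 2.07×10⁵ W/m²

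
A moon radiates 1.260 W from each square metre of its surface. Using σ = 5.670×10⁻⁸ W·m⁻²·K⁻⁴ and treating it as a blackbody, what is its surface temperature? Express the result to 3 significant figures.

T ≈ 68.7 K

I = σT⁴, so T = (I/σ)^(1/4) = (1.260/(5.670×10⁻⁸))^(1/4) = 68.7 K.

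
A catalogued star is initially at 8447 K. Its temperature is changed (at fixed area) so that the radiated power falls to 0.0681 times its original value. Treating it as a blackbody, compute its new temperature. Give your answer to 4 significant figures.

P ∝ T⁴, so T₂/T₁ = (P₂/P₁)^(1/4) = (0.0681)^(1/4) = 0.510842.
T₂ = 8447 × 0.510842 = 4315 K.

T₂ ≈ 4315 K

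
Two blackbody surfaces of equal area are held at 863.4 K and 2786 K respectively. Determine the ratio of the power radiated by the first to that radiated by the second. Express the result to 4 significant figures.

P₁/P₂ ≈ 9.224×10⁻³

With equal areas, P₁/P₂ = (T₁/T₂)⁴ = (863.4/2786)⁴ = 9.224×10⁻³.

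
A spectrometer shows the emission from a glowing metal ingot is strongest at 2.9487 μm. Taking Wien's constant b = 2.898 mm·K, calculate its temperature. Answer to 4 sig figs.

Wien's law gives T = b/λ_max = (2.898×10⁻³ m·K)/(2.9487×10⁻⁶ m) = 982.8 K.

T ≈ 982.8 K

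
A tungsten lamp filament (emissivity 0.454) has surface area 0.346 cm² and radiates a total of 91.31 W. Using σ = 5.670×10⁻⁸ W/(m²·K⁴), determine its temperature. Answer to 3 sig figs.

T ≈ 3.18×10³ K

Area A = 0.346 cm² = 3.46×10⁻⁵ m².
P = εσAT⁴ ⇒ T = (P/(εσA))^(1/4) = (91.31/(0.454×5.670×10⁻⁸×3.46×10⁻⁵))^(1/4) = 3.18×10³ K.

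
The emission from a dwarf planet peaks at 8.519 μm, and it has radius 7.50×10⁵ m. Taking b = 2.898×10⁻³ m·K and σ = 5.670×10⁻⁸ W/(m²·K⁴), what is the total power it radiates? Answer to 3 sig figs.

P ≈ 5.37×10¹⁵ W

Wien's law: T = b/λ_max = 2.898×10⁻³/8.519×10⁻⁶ = 340.181 K.
Surface area A = 4πR² = 4π(7.50×10⁵ m)² = 7.06858×10¹² m².
Then P = σAT⁴ = 5.670×10⁻⁸×7.06858×10¹²×(340.181)⁴ = 5.37×10¹⁵ W.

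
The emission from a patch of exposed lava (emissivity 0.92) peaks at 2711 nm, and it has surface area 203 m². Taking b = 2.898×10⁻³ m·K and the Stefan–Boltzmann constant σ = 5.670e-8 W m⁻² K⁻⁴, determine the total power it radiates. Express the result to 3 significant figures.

P ≈ 1.38×10⁷ W

Wien's law: T = b/λ_max = 2.898×10⁻³/2.711×10⁻⁶ = 1068.98 K.
Area A = 203 m².
Then P = εσAT⁴ = 0.92×5.670×10⁻⁸×203×(1068.98)⁴ = 1.38×10⁷ W.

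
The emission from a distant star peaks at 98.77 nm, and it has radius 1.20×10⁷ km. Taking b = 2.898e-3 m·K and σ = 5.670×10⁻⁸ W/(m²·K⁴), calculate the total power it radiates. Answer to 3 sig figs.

Wien's law: T = b/λ_max = 2.898×10⁻³/9.877×10⁻⁸ = 29340.9 K.
Surface area A = 4πR² = 4π(1.20×10¹⁰ m)² = 1.80956×10²¹ m².
Then P = σAT⁴ = 5.670×10⁻⁸×1.80956×10²¹×(29340.9)⁴ = 7.60×10³¹ W.

P ≈ 7.60×10³¹ W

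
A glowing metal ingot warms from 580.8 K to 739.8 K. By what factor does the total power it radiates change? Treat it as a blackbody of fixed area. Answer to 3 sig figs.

P₂/P₁ ≈ 2.63

P ∝ T⁴, so P₂/P₁ = (T₂/T₁)⁴ = (739.8/580.8)⁴ = (1.27376)⁴ = 2.63.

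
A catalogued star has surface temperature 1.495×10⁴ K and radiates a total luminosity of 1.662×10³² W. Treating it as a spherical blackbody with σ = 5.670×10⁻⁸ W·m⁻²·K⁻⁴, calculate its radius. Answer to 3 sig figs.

L = 4πR²σT⁴ ⇒ R = √(L/(4πσT⁴)).
σT⁴ = 2.83236×10⁹ W/m², so R = √(1.662×10³²/(4π×2.83236×10⁹)) = 6.83×10¹⁰ m.

R ≈ 6.83×10¹⁰ m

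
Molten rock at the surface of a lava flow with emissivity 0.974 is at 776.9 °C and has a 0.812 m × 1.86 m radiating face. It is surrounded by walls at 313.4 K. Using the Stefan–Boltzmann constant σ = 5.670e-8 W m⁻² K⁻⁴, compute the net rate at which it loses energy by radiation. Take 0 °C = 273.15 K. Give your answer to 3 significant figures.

T = 776.9 °C + 273.15 = 1050.05 K.
Area A = 0.812 × 1.86 = 1.51032 m².
Net radiated power P_net = εσA(T⁴ − T₀⁴) = 0.974×5.670×10⁻⁸×1.51032×(1050.05⁴ − 313.4⁴).
T⁴ − T₀⁴ = 1.21574×10¹² − 9.64708×10⁹ = 1.20609×10¹² K⁴, so P_net = 1.01×10⁵ W.

Net loss ≈ 1.01×10⁵ W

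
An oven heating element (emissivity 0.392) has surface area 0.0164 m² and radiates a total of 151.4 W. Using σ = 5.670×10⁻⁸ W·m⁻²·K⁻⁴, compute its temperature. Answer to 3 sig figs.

T ≈ 803 K

Area A = 0.0164 m².
P = εσAT⁴ ⇒ T = (P/(εσA))^(1/4) = (151.4/(0.392×5.670×10⁻⁸×0.0164))^(1/4) = 803 K.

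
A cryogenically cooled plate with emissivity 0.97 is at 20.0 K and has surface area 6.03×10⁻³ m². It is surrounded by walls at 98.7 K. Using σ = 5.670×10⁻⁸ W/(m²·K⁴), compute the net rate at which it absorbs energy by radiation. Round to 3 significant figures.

Area A = 6.03×10⁻³ m².
Net radiated power P_net = εσA(T⁴ − T₀⁴) = 0.97×5.670×10⁻⁸×6.03×10⁻³×(20.0⁴ − 98.7⁴).
T⁴ − T₀⁴ = 1.60000×10⁵ − 9.49005×10⁷ = -9.47405×10⁷ K⁴, so P_net = -0.0314 W — negative, meaning a net gain of 0.0314 W.

Net gain ≈ 0.0314 W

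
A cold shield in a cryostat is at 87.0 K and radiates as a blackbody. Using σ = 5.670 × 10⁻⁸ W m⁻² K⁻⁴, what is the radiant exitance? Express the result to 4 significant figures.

Stefan–Boltzmann: I = σT⁴ = 5.670×10⁻⁸ × (87.0)⁴ = 3.248 W/m².

I ≈ 3.248 W/m²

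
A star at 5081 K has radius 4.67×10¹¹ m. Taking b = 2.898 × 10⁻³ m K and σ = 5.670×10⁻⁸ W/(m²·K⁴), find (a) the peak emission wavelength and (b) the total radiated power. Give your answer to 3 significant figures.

(a) λ_max = b/T = 2.898×10⁻³/5081 = 5.704×10⁻⁷ m = 570 nm.
Surface area A = 4πR² = 4π(4.67×10¹¹ m)² = 2.74059×10²⁴ m².
(b) P = σAT⁴ = 5.670×10⁻⁸×2.74059×10²⁴×(5081)⁴ = 1.04×10³² W.

λ_max ≈ 570 nm; P ≈ 1.04×10³² W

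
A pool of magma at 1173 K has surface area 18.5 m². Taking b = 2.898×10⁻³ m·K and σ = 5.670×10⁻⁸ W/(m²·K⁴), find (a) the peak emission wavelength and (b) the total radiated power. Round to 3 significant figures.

(a) λ_max = b/T = 2.898×10⁻³/1173 = 2.471×10⁻⁶ m = 2.47 μm.
Area A = 18.5 m².
(b) P = σAT⁴ = 5.670×10⁻⁸×18.5×(1173)⁴ = 1.99×10⁶ W.

λ_max ≈ 2.47 μm; P ≈ 1.99×10⁶ W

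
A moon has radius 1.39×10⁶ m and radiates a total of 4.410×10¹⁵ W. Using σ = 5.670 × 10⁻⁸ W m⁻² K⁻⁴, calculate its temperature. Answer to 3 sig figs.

Surface area A = 4πR² = 4π(1.39×10⁶ m)² = 2.42795×10¹³ m².
P = σAT⁴ ⇒ T = (P/(σA))^(1/4) = (4.410×10¹⁵/(5.670×10⁻⁸×2.42795×10¹³))^(1/4) = 238 K.

T ≈ 238 K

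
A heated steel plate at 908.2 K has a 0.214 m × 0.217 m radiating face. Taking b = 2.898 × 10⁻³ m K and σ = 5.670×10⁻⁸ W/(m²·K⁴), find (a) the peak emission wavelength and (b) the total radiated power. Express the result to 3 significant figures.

(a) λ_max = b/T = 2.898×10⁻³/908.2 = 3.191×10⁻⁶ m = 3.19 μm.
Area A = 0.214 × 0.217 = 0.046438 m².
(b) P = σAT⁴ = 5.670×10⁻⁸×0.046438×(908.2)⁴ = 1.79×10³ W.

λ_max ≈ 3.19 μm; P ≈ 1.79×10³ W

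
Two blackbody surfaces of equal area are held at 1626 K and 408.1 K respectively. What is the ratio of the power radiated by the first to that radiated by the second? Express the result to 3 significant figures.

P₁/P₂ ≈ 252

With equal areas, P₁/P₂ = (T₁/T₂)⁴ = (1626/408.1)⁴ = 252.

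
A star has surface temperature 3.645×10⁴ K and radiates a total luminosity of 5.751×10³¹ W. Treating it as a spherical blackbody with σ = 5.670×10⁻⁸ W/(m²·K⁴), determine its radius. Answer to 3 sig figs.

R ≈ 6.76×10⁹ m

L = 4πR²σT⁴ ⇒ R = √(L/(4πσT⁴)).
σT⁴ = 1.00086×10¹¹ W/m², so R = √(5.751×10³¹/(4π×1.00086×10¹¹)) = 6.76×10⁹ m.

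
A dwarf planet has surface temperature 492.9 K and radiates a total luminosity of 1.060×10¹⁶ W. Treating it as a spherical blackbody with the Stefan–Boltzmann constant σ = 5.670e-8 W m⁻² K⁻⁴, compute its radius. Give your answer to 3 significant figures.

L = 4πR²σT⁴ ⇒ R = √(L/(4πσT⁴)).
σT⁴ = 3346.71 W/m², so R = √(1.060×10¹⁶/(4π×3346.71)) = 5.02×10⁵ m.

R ≈ 5.02×10⁵ m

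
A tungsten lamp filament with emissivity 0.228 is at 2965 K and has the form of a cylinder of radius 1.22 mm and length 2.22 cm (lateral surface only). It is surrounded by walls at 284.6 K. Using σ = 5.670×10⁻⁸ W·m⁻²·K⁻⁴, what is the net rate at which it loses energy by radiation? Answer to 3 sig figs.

Lateral area A = 2πrL = 2π×1.22×10⁻³×0.0222 = 1.70174×10⁻⁴ m².
Net radiated power P_net = εσA(T⁴ − T₀⁴) = 0.228×5.670×10⁻⁸×1.70174×10⁻⁴×(2965⁴ − 284.6⁴).
T⁴ − T₀⁴ = 7.72856×10¹³ − 6.56054×10⁹ = 7.72790×10¹³ K⁴, so P_net = 170 W.

Net loss ≈ 170 W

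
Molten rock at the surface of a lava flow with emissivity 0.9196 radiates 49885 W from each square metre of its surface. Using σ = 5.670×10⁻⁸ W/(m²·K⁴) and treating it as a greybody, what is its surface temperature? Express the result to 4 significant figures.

I = εσT⁴, so T = (I/εσ)^(1/4) = (49885/(0.9196×5.670×10⁻⁸))^(1/4) = 989.0 K.

T ≈ 989.0 K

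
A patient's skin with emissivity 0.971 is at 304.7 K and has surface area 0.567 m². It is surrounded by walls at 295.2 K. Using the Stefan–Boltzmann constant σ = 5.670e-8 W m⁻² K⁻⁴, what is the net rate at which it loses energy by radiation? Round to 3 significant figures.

Area A = 0.567 m².
Net radiated power P_net = εσA(T⁴ − T₀⁴) = 0.971×5.670×10⁻⁸×0.567×(304.7⁴ − 295.2⁴).
T⁴ − T₀⁴ = 8.61965×10⁹ − 7.59391×10⁹ = 1.02574×10⁹ K⁴, so P_net = 32.0 W.

Net loss ≈ 32.0 W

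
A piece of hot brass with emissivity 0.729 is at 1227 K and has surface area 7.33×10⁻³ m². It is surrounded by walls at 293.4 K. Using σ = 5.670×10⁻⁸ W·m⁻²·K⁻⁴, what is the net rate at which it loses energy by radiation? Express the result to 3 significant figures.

Net loss ≈ 684 W

Area A = 7.33×10⁻³ m².
Net radiated power P_net = εσA(T⁴ − T₀⁴) = 0.729×5.670×10⁻⁸×7.33×10⁻³×(1227⁴ − 293.4⁴).
T⁴ − T₀⁴ = 2.26662×10¹² − 7.41038×10⁹ = 2.25921×10¹² K⁴, so P_net = 684 W.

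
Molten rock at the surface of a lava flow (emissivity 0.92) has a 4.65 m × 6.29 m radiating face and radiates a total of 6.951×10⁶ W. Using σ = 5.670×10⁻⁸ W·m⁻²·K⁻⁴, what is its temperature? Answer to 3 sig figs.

T ≈ 1.46×10³ K

Area A = 4.65 × 6.29 = 29.2485 m².
P = εσAT⁴ ⇒ T = (P/(εσA))^(1/4) = (6.951×10⁶/(0.92×5.670×10⁻⁸×29.2485))^(1/4) = 1.46×10³ K.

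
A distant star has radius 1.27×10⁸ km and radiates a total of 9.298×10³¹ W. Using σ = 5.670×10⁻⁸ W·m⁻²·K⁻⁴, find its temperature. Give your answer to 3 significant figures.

Surface area A = 4πR² = 4π(1.27×10¹¹ m)² = 2.02683×10²³ m².
P = σAT⁴ ⇒ T = (P/(σA))^(1/4) = (9.298×10³¹/(5.670×10⁻⁸×2.02683×10²³))^(1/4) = 9.48×10³ K.

T ≈ 9.48×10³ K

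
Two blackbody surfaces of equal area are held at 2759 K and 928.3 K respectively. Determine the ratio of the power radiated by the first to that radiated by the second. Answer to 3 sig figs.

P₁/P₂ ≈ 78.0

With equal areas, P₁/P₂ = (T₁/T₂)⁴ = (2759/928.3)⁴ = 78.0.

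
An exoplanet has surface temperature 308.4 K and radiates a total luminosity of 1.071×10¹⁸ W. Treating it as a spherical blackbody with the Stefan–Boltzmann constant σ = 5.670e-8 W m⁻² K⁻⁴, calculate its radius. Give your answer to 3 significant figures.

L = 4πR²σT⁴ ⇒ R = √(L/(4πσT⁴)).
σT⁴ = 512.909 W/m², so R = √(1.071×10¹⁸/(4π×512.909)) = 1.29×10⁷ m.

R ≈ 1.29×10⁷ m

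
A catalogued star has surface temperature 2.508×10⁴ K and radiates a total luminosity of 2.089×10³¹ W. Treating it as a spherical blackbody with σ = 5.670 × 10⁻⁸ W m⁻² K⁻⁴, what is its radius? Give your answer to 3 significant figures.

L = 4πR²σT⁴ ⇒ R = √(L/(4πσT⁴)).
σT⁴ = 2.24333×10¹⁰ W/m², so R = √(2.089×10³¹/(4π×2.24333×10¹⁰)) = 8.61×10⁹ m.

R ≈ 8.61×10⁹ m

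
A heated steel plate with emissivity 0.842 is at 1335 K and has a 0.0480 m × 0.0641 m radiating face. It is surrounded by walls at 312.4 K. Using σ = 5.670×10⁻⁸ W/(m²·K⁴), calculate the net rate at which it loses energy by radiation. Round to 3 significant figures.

Net loss ≈ 465 W

Area A = 0.0480 × 0.0641 = 3.0768×10⁻³ m².
Net radiated power P_net = εσA(T⁴ − T₀⁴) = 0.842×5.670×10⁻⁸×3.0768×10⁻³×(1335⁴ − 312.4⁴).
T⁴ − T₀⁴ = 3.17633×10¹² − 9.52454×10⁹ = 3.16681×10¹² K⁴, so P_net = 465 W.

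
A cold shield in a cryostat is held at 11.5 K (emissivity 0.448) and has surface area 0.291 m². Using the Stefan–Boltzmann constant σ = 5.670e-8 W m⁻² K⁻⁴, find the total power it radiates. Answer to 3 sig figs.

Area A = 0.291 m².
P = εσAT⁴ = 0.448 × 5.670×10⁻⁸ × 0.291 × (11.5)⁴ = 1.29×10⁻⁴ W.

P ≈ 1.29×10⁻⁴ W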